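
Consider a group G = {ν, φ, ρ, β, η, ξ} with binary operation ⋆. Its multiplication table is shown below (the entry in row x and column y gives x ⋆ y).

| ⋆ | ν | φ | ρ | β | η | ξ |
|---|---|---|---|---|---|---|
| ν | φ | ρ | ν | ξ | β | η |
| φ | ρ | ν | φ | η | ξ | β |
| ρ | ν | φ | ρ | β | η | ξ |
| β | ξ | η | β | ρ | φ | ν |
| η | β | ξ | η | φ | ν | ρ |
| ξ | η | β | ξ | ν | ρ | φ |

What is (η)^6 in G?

ρ

η^1 = η
η^2 = η ⋆ η = ν
η^3 = ν ⋆ η = β
η^4 = β ⋆ η = φ
η^5 = φ ⋆ η = ξ
η^6 = ξ ⋆ η = ρ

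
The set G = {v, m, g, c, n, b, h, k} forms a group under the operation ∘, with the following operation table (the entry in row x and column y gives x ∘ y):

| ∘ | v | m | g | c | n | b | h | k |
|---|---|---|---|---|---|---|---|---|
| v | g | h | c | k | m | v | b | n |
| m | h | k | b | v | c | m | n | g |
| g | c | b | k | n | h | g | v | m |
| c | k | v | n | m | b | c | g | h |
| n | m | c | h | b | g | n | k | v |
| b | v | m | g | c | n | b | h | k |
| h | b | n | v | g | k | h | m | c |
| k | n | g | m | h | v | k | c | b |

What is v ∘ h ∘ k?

k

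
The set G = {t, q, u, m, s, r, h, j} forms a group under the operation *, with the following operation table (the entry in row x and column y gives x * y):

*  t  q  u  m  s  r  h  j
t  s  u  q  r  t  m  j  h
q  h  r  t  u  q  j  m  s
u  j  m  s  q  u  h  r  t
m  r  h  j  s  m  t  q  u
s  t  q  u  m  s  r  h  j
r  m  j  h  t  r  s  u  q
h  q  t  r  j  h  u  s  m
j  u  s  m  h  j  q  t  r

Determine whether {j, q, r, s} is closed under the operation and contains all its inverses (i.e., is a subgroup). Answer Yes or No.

{j, q, r, s} contains the identity s.
Checking products: every product of two elements of {j, q, r, s} (read from the table) lies in {j, q, r, s}, so the set is closed.
In a finite group, a nonempty closed subset is a subgroup. So {j, q, r, s} ≤ G.

Yes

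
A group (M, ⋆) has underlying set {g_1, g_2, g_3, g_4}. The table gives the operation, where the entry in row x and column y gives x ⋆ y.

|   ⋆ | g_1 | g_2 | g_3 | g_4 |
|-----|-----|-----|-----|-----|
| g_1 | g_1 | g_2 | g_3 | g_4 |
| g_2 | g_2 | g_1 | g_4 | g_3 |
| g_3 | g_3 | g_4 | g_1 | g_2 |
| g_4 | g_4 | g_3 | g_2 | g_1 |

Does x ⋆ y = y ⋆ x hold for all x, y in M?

Yes

Check whether the table is symmetric across its main diagonal.
Every entry (row x, col y) equals the entry (row y, col x), so M is abelian.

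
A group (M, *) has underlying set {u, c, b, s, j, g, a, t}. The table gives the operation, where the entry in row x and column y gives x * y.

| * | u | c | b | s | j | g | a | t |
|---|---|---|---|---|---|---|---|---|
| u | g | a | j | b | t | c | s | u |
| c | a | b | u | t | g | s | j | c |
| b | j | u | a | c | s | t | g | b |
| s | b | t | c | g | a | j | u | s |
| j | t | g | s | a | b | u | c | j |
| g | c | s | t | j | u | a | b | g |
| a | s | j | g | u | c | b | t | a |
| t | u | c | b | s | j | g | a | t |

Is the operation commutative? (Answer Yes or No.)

Yes

Check whether the table is symmetric across its main diagonal.
Every entry (row x, col y) equals the entry (row y, col x), so M is abelian.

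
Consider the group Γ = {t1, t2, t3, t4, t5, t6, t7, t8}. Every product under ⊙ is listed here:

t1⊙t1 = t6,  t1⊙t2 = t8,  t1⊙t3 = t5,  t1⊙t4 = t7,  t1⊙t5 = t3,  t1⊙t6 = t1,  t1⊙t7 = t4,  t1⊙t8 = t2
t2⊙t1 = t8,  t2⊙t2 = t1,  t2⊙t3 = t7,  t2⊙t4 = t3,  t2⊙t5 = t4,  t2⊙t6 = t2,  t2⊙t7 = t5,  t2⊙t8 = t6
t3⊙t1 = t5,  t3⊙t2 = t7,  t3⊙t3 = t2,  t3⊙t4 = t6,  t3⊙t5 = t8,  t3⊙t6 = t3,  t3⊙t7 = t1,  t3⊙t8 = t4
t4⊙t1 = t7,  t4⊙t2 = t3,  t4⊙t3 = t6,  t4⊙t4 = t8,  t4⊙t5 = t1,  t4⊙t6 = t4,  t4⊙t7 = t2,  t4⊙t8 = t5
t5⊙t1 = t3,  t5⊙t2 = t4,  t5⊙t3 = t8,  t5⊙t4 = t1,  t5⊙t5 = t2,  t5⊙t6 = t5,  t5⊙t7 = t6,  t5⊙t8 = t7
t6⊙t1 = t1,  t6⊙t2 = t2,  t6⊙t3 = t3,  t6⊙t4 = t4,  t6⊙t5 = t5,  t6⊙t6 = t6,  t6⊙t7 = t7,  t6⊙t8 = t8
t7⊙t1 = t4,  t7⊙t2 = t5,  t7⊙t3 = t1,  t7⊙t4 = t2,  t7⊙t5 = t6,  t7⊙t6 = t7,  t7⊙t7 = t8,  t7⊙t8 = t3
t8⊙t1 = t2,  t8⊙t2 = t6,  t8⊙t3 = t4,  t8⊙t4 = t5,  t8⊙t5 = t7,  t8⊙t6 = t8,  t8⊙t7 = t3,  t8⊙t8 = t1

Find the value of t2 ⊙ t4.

Read row t2, column t4: t2 ⊙ t4 = t3.

t3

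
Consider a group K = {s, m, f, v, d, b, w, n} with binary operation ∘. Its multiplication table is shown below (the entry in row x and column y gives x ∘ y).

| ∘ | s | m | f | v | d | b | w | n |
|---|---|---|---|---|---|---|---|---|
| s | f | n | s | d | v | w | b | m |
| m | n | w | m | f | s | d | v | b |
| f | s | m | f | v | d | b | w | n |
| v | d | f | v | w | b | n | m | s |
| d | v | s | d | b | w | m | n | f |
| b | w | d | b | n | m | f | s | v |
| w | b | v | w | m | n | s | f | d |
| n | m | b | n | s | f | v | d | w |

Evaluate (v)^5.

v

v^1 = v
v^2 = v ∘ v = w
v^3 = w ∘ v = m
v^4 = m ∘ v = f
v^5 = f ∘ v = v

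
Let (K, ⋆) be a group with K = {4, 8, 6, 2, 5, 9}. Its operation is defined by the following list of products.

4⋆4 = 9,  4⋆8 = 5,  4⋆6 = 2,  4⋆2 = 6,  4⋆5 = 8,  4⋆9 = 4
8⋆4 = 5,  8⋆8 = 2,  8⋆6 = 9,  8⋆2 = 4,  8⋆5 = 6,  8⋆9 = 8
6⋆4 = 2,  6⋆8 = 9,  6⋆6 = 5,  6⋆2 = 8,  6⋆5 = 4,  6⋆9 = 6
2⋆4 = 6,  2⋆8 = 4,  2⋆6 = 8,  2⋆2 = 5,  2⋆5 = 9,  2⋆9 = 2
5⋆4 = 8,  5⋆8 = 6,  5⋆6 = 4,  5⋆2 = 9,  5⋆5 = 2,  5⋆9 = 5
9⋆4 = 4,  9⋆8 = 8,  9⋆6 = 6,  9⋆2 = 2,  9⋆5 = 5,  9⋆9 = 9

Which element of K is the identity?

The identity e satisfies e ⋆ x = x for all x, so its row in the table reproduces the column headers.
Row 9 reads: 4, 8, 6, 2, 5, 9 — exactly the header order. So 9 is the identity.

9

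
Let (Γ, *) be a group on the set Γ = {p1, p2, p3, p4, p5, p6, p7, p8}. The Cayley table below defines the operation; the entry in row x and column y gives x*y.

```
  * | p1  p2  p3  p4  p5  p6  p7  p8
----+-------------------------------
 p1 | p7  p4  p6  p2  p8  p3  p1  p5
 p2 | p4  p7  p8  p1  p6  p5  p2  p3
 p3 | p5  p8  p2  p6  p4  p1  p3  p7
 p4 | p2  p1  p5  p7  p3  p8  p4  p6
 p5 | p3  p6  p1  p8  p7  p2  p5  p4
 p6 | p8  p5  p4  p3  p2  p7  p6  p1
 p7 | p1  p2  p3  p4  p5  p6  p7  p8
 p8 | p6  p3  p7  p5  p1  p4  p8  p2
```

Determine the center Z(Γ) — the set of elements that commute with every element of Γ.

{p2, p7}

An element z is central iff its row equals its column in the table.
For p6: p6*p3 = p4 ≠ p1 = p3*p6, so p6 ∉ Z.
Checking each element this way leaves Z(Γ) = {p2, p7}.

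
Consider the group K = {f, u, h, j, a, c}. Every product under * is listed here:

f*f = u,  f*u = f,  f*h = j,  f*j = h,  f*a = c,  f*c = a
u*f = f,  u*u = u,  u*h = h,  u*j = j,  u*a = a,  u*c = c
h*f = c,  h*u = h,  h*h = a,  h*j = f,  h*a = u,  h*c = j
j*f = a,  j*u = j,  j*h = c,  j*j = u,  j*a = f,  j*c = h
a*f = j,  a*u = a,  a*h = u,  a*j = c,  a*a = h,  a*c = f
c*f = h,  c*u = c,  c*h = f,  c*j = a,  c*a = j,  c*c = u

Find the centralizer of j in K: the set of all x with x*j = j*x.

{j, u}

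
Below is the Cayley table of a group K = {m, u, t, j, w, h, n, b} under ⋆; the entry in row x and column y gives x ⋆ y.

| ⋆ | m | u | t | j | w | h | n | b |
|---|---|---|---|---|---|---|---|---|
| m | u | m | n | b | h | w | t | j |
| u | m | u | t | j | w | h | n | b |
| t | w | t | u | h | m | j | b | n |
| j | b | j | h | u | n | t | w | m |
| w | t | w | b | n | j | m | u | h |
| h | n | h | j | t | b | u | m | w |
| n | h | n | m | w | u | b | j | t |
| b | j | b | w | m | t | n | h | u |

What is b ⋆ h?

Read row b, column h: b ⋆ h = n.

n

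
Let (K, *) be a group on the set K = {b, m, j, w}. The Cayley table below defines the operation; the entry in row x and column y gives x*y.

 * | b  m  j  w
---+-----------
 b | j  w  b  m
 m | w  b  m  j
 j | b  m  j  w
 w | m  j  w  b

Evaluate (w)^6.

w^1 = w
w^2 = w*w = b
w^3 = b*w = m
w^4 = m*w = j
w^5 = j*w = w
w^6 = w*w = b

b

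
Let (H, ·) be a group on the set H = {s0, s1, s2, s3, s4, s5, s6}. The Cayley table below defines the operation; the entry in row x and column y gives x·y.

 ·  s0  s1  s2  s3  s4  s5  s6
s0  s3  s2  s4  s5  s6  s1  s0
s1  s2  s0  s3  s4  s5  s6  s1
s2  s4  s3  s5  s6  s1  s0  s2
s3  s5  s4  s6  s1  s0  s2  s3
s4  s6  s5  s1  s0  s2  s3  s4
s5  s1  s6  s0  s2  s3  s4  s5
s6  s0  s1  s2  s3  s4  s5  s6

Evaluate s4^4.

s4^1 = s4
s4^2 = s4·s4 = s2
s4^3 = s2·s4 = s1
s4^4 = s1·s4 = s5

s5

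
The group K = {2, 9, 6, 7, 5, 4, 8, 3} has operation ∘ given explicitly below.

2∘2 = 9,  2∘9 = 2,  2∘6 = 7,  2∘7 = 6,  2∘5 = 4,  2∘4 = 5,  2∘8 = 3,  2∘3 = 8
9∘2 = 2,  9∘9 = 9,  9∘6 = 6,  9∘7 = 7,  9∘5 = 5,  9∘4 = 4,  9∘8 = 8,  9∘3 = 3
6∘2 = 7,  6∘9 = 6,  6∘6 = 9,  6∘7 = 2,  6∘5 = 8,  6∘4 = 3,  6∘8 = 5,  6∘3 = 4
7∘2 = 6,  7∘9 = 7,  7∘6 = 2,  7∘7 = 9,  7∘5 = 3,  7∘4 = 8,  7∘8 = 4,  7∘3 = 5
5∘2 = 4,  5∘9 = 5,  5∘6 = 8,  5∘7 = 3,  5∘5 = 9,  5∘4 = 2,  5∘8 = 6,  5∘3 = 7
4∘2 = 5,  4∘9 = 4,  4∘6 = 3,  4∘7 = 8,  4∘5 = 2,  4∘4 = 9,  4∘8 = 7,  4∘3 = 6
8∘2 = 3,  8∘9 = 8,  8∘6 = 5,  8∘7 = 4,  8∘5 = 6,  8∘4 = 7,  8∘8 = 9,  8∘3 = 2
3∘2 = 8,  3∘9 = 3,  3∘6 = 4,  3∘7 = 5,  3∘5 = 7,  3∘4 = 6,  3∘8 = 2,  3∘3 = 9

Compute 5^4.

5^1 = 5
5^2 = 5 ∘ 5 = 9
5^3 = 9 ∘ 5 = 5
5^4 = 5 ∘ 5 = 9

9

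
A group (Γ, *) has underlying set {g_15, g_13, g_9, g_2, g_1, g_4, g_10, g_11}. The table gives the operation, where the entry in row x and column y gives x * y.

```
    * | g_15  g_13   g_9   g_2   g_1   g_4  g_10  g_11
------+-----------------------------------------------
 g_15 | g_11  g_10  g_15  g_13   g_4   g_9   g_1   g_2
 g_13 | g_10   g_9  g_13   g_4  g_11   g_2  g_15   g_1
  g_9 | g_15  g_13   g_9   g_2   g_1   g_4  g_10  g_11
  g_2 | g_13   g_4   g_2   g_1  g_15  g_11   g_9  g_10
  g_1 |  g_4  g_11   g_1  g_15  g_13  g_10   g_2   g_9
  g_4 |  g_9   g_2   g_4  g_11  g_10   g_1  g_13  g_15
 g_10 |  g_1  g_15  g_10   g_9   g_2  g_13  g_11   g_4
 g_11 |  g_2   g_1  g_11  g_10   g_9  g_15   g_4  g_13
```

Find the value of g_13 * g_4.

Read row g_13, column g_4: g_13 * g_4 = g_2.

g_2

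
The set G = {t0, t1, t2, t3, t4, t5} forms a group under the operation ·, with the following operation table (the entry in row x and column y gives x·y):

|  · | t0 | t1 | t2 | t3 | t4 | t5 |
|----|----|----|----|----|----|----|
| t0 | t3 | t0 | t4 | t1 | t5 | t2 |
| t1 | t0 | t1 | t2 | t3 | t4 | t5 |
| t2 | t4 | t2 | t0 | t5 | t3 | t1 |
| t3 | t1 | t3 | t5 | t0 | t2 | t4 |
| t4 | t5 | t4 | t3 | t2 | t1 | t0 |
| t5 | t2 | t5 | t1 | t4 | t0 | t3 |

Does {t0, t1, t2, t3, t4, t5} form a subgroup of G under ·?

Yes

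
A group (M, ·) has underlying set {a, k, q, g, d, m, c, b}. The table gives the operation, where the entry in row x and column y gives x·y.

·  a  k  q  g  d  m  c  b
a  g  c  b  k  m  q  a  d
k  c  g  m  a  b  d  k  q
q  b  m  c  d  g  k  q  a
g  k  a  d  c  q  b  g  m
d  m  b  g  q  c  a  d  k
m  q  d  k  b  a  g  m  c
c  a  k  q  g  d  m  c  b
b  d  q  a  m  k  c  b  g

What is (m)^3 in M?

b

m^1 = m
m^2 = m·m = g
m^3 = g·m = b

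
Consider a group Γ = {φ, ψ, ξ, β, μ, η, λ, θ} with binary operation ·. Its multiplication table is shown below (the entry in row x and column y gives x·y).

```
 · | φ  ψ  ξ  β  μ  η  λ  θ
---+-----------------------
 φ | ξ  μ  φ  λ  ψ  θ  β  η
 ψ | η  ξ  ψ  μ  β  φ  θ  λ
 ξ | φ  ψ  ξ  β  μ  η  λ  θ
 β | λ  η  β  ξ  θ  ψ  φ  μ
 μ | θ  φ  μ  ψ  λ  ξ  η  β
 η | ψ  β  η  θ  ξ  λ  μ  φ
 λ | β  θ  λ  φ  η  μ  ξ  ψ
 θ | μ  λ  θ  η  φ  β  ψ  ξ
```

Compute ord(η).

4

The identity element is ξ (its row matches the header).
η^1 = η
η^2 = η·η = λ
η^3 = λ·η = μ
η^4 = μ·η = ξ
The first power of η equal to the identity is η^4, so ord(η) = 4.
(Structurally, Γ here is isomorphic to the dihedral group D_4.)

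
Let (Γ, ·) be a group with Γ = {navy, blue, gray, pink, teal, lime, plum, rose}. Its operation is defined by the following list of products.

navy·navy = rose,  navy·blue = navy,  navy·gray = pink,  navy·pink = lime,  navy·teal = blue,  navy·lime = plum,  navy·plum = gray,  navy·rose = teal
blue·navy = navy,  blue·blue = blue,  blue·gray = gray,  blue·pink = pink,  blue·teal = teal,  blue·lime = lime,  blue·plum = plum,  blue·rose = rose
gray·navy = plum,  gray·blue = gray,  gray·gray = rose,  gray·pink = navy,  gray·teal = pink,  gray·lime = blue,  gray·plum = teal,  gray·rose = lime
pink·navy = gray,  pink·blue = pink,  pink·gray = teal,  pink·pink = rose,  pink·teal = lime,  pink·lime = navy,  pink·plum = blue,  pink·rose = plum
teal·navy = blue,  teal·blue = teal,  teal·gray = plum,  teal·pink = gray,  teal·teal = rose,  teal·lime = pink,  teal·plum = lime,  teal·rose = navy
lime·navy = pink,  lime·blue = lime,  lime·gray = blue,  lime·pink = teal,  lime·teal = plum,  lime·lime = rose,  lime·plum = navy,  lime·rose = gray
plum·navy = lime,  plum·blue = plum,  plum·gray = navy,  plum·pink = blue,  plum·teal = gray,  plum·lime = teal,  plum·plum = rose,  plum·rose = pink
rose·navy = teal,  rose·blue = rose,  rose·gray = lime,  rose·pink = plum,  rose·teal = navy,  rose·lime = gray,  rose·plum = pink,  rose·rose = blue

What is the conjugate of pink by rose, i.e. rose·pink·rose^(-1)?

The identity is blue. In row rose, the entry blue sits in column rose, so rose^(-1) = rose.
rose·pink = plum
plum·rose = pink
(Structurally, Γ here is isomorphic to the quaternion group Q_8.)

pink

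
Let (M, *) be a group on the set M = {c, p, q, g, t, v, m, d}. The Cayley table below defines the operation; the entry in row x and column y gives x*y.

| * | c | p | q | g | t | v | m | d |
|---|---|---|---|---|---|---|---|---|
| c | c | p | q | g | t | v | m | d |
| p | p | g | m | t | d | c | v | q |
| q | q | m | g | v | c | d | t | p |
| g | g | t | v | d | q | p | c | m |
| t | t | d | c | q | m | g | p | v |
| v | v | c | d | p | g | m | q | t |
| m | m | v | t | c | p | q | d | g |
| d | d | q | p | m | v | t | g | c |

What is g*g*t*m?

g*g = d
d*t = v
v*m = q

q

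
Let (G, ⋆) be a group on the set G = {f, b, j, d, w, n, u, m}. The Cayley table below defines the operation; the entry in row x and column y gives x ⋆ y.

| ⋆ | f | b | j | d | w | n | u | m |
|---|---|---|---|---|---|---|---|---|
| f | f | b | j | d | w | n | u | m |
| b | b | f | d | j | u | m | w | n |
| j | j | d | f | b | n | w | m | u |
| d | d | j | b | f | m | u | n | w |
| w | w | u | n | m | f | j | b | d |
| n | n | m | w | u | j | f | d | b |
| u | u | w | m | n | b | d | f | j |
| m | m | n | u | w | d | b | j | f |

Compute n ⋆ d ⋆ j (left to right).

m

n ⋆ d = u
u ⋆ j = m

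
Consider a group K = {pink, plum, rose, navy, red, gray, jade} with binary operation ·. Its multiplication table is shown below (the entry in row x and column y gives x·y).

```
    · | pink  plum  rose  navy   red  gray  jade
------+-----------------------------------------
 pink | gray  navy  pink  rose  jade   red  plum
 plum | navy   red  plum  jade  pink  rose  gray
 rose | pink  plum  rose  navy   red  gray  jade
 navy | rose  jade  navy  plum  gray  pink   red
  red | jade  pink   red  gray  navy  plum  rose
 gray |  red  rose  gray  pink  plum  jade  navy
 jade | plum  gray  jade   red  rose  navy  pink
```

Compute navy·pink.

rose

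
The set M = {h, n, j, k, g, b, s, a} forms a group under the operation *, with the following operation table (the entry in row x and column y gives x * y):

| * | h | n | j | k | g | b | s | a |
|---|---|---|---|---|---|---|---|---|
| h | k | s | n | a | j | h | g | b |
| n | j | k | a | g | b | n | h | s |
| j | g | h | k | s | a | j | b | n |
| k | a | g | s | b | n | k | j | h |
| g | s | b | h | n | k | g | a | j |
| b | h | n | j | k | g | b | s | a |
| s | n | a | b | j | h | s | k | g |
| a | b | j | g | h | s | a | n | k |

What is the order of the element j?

The identity element is b (its row matches the header).
j^1 = j
j^2 = j * j = k
j^3 = k * j = s
j^4 = s * j = b
The first power of j equal to the identity is j^4, so ord(j) = 4.

4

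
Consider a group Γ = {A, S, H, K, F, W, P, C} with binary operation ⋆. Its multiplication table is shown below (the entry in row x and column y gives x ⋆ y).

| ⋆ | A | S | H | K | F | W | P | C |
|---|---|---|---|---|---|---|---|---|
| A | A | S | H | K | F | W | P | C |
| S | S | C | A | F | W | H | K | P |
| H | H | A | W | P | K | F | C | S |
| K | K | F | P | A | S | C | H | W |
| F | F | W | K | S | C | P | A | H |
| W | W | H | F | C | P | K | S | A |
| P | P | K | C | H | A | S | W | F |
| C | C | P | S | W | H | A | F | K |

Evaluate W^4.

W^1 = W
W^2 = W ⋆ W = K
W^3 = K ⋆ W = C
W^4 = C ⋆ W = A

A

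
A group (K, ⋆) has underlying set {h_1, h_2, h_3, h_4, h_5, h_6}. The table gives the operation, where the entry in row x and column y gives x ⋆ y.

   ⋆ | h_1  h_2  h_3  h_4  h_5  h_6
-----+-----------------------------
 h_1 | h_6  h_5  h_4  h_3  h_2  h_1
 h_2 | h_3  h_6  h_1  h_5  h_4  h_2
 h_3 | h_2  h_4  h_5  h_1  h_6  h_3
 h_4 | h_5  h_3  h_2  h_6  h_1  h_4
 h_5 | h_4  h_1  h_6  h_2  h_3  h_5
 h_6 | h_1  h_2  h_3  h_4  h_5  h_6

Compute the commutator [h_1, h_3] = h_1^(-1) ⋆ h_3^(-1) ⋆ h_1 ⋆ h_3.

h_5

Identity is h_6; from the table h_1^(-1) = h_1 and h_3^(-1) = h_5.
h_1 ⋆ h_5 = h_2
h_2 ⋆ h_1 = h_3
h_3 ⋆ h_3 = h_5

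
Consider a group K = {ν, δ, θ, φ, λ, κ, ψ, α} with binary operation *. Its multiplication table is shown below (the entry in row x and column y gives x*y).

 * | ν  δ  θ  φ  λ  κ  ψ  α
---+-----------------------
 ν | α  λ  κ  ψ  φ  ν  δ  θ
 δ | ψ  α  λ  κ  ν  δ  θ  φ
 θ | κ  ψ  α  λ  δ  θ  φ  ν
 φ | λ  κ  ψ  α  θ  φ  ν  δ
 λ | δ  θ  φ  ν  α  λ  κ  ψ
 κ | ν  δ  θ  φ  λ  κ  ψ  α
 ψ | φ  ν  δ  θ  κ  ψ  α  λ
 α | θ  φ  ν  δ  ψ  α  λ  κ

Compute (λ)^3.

λ^1 = λ
λ^2 = λ*λ = α
λ^3 = α*λ = ψ

ψ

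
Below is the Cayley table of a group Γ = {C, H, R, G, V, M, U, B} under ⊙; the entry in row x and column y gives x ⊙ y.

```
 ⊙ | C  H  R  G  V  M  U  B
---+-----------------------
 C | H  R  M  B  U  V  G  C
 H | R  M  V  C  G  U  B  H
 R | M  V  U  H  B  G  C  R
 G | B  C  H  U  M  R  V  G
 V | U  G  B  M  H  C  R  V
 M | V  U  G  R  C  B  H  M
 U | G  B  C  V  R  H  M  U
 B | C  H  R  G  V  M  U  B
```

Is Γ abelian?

Yes

Check whether the table is symmetric across its main diagonal.
Every entry (row x, col y) equals the entry (row y, col x), so Γ is abelian.
(In fact Γ ≅ the cyclic group Z_8.)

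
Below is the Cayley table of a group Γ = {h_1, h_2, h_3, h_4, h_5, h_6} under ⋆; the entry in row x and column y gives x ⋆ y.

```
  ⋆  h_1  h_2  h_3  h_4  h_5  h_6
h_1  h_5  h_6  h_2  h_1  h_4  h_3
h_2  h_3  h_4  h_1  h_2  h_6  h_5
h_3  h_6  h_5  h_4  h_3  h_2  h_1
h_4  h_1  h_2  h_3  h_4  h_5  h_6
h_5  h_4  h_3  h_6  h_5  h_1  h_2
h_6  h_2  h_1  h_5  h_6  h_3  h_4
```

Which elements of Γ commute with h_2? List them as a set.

{h_2, h_4}

Compare row h_2 with column h_2 entry by entry.
h_3 ⋆ h_2 = h_5 but h_2 ⋆ h_3 = h_1, so h_3 does not.
Collecting the elements that commute with h_2: C(h_2) = {h_2, h_4}.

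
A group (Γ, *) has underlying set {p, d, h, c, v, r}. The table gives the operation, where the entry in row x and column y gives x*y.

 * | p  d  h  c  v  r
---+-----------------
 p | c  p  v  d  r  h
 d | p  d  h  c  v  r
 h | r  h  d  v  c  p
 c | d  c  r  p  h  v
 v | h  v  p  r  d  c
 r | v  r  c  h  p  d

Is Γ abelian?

No

c*r = v but r*c = h.
Since c and r do not commute, Γ is not abelian.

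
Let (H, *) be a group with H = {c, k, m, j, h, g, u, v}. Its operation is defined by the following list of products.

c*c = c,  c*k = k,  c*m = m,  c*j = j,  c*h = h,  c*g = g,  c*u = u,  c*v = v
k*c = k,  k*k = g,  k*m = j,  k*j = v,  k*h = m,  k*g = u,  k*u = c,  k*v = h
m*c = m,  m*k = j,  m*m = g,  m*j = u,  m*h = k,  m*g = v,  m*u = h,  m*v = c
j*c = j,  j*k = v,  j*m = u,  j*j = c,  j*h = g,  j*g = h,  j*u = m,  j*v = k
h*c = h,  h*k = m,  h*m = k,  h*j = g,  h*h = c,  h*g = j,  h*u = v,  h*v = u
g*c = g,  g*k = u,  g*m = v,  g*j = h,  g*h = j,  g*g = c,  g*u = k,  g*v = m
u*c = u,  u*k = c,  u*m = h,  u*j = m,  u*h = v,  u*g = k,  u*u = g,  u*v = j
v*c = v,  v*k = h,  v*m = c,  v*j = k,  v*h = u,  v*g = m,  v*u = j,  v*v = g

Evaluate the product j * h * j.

h

j * h = g
g * j = h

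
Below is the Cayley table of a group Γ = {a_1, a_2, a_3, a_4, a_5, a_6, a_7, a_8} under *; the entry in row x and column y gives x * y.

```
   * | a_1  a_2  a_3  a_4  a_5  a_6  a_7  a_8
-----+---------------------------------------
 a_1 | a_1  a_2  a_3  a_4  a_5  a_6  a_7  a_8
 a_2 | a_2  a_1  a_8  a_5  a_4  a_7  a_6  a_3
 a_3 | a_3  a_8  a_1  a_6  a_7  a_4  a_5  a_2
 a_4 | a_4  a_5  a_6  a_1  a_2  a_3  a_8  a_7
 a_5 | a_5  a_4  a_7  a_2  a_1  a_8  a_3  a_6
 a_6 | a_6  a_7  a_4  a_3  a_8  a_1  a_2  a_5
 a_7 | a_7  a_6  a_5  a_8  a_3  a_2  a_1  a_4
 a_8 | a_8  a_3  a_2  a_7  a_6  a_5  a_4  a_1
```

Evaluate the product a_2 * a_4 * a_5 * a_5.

a_2 * a_4 = a_5
a_5 * a_5 = a_1
a_1 * a_5 = a_5
(Structurally, Γ here is isomorphic to the elementary abelian group (Z_2)^3.)

a_5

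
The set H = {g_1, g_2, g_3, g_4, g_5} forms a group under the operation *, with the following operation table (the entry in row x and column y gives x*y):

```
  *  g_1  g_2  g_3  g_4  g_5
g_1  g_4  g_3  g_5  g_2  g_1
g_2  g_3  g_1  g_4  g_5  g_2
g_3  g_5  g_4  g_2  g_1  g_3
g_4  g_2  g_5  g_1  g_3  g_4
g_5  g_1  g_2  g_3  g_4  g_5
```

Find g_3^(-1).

First locate the identity: row g_5 matches the header, so g_5 is the identity.
Scan row g_3 for g_5: g_3*g_1 = g_5. Hence g_3^(-1) = g_1.
(Structurally, H here is isomorphic to the cyclic group Z_5.)

g_1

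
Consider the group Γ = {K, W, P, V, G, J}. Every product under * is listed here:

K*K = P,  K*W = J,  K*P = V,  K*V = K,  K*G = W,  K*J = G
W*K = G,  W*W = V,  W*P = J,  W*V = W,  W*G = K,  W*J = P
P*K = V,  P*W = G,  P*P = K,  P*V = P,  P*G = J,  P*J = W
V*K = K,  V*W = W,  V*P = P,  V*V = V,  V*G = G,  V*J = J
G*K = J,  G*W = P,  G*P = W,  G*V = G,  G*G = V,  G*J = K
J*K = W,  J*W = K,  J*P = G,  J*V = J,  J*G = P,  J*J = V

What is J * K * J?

J * K = W
W * J = P

P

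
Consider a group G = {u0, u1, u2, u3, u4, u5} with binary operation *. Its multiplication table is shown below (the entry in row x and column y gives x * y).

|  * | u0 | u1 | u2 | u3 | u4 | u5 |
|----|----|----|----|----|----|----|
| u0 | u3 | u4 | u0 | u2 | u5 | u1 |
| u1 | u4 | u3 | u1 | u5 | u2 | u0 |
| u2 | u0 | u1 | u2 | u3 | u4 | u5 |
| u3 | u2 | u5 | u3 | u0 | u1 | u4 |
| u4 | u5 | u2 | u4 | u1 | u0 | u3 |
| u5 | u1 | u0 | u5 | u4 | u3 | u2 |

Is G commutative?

Yes

Check whether the table is symmetric across its main diagonal.
Every entry (row x, col y) equals the entry (row y, col x), so G is abelian.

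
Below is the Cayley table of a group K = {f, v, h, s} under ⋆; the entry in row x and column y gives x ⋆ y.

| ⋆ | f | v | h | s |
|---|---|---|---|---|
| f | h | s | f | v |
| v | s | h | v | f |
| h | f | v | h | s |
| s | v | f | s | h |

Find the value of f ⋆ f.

Read row f, column f: f ⋆ f = h.

h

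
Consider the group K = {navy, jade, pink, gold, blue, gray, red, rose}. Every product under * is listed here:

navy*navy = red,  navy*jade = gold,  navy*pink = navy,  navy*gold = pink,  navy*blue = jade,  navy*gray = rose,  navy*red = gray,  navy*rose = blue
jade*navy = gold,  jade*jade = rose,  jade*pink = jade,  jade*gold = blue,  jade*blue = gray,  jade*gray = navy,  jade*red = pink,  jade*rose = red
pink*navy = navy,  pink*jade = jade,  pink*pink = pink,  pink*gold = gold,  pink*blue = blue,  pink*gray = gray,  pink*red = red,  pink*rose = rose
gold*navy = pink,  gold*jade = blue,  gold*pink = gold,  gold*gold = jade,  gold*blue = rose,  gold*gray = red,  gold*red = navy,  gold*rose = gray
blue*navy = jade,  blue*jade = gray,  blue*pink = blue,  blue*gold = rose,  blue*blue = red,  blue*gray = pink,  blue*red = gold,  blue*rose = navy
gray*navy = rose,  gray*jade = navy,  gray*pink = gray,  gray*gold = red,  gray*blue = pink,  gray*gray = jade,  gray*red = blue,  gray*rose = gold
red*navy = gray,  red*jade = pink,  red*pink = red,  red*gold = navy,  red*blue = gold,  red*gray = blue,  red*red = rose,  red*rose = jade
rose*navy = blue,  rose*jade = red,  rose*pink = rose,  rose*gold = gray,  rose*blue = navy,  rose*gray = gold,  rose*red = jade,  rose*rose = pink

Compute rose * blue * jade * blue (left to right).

rose * blue = navy
navy * jade = gold
gold * blue = rose

rose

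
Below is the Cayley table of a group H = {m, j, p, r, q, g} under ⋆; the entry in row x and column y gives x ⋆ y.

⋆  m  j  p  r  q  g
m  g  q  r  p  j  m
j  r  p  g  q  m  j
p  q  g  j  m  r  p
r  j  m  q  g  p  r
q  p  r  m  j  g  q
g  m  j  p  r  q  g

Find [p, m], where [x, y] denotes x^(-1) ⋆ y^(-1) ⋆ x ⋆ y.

Identity is g; from the table p^(-1) = j and m^(-1) = m.
j ⋆ m = r
r ⋆ p = q
q ⋆ m = p

p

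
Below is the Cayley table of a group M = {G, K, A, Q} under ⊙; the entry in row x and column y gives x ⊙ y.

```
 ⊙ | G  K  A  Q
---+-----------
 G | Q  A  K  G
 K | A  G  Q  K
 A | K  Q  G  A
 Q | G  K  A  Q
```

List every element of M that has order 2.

{G}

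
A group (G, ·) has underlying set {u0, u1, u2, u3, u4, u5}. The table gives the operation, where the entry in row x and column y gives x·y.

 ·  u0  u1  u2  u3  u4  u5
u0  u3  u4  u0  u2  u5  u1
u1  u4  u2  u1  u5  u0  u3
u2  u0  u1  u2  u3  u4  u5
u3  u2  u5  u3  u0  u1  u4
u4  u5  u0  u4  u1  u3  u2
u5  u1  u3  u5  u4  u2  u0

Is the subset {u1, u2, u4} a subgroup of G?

u1·u4 = u0, which is not in {u1, u2, u4}.
The subset is not closed under ·, so it is not a subgroup.

No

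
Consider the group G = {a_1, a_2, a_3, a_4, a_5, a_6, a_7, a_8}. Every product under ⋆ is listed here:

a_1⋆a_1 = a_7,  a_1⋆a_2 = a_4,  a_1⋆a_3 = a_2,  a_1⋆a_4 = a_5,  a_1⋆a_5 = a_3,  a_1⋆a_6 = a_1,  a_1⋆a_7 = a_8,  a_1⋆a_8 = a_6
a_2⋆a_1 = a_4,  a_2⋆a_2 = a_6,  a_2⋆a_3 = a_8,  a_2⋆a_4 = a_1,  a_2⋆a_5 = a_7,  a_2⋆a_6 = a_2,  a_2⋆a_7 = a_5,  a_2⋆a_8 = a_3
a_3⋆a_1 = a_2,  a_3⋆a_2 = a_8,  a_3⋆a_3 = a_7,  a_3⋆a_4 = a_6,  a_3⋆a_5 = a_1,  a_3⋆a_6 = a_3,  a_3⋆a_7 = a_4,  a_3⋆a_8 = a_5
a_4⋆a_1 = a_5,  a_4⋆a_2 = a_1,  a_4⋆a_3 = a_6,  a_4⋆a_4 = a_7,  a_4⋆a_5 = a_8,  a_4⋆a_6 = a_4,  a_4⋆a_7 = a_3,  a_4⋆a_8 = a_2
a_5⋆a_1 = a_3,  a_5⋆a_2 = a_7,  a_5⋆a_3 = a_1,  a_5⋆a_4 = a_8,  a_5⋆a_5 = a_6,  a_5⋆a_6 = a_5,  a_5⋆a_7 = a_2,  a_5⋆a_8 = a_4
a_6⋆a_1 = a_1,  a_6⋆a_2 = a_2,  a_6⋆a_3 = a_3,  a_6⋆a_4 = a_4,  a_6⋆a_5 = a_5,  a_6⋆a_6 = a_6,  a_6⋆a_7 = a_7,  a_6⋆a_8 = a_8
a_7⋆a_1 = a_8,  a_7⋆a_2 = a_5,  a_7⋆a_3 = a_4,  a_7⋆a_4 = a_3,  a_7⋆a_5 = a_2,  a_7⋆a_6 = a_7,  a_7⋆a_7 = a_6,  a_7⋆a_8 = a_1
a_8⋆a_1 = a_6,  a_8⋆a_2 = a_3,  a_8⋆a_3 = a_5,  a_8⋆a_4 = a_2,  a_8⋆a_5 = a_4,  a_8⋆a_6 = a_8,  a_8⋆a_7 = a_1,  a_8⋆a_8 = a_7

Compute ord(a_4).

The identity element is a_6 (its row matches the header).
a_4^1 = a_4
a_4^2 = a_4 ⋆ a_4 = a_7
a_4^3 = a_7 ⋆ a_4 = a_3
a_4^4 = a_3 ⋆ a_4 = a_6
The first power of a_4 equal to the identity is a_4^4, so ord(a_4) = 4.

4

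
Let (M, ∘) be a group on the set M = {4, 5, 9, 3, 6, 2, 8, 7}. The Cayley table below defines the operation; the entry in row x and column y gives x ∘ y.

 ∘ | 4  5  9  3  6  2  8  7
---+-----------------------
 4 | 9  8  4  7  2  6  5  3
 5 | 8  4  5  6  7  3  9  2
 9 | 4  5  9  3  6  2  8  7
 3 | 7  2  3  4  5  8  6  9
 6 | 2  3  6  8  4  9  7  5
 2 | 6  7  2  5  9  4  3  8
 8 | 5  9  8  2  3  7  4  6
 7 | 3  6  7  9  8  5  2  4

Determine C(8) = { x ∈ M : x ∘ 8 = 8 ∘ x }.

{4, 5, 8, 9}

Compare row 8 with column 8 entry by entry.
5 ∘ 8 = 9 = 8 ∘ 5, so 5 commutes with 8.
6 ∘ 8 = 7 but 8 ∘ 6 = 3, so 6 does not.
Collecting the elements that commute with 8: C(8) = {4, 5, 8, 9}.
(Structurally, M here is isomorphic to the quaternion group Q_8.)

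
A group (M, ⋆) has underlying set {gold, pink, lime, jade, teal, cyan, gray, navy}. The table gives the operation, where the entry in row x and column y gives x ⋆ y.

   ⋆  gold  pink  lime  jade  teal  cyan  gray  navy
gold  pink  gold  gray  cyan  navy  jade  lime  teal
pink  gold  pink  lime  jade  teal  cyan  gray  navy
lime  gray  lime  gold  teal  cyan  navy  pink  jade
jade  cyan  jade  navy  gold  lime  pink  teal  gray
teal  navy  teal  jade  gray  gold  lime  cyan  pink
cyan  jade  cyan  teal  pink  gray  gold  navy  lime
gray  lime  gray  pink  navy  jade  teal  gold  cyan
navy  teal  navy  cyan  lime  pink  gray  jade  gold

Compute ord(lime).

The identity element is pink (its row matches the header).
lime^1 = lime
lime^2 = lime ⋆ lime = gold
lime^3 = gold ⋆ lime = gray
lime^4 = gray ⋆ lime = pink
The first power of lime equal to the identity is lime^4, so ord(lime) = 4.

4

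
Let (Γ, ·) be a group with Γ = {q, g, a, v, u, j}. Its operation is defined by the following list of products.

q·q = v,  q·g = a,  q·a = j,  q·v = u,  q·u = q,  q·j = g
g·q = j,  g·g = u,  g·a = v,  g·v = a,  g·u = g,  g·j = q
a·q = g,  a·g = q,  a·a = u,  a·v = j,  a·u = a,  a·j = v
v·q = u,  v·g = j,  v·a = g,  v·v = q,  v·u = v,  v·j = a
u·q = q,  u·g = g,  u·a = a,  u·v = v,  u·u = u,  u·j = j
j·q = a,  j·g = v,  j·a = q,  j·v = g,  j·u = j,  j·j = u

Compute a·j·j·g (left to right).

q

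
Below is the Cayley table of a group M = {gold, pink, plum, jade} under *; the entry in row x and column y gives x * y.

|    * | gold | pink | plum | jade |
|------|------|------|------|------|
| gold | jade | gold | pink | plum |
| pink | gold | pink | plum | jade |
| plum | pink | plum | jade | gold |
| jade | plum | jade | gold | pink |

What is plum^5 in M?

plum^1 = plum
plum^2 = plum * plum = jade
plum^3 = jade * plum = gold
plum^4 = gold * plum = pink
plum^5 = pink * plum = plum

plum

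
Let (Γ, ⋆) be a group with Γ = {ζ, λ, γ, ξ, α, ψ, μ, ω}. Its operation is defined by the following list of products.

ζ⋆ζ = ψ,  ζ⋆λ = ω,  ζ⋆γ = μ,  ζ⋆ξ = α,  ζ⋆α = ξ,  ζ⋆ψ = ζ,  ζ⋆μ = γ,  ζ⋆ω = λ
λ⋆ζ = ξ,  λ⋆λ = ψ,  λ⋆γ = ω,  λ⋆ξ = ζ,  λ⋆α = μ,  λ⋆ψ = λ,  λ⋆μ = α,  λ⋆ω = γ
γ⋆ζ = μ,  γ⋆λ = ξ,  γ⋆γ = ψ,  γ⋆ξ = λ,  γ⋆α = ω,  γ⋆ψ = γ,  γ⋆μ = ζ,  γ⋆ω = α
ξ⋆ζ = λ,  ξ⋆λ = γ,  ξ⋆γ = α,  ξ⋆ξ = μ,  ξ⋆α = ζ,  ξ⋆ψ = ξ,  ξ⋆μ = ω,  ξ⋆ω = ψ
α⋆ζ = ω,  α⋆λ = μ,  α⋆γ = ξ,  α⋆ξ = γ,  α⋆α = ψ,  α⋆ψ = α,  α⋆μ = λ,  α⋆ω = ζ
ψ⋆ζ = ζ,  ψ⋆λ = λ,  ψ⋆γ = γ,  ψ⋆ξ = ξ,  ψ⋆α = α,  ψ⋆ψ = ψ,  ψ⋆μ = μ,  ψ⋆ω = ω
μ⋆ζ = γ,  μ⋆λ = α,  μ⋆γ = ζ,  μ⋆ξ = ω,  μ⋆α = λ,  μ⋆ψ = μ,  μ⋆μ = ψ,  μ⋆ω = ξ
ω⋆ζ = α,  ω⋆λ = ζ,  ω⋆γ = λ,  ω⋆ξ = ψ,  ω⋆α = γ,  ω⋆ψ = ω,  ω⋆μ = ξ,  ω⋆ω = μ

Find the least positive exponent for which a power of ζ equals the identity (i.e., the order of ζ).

2

The identity element is ψ (its row matches the header).
ζ^1 = ζ
ζ^2 = ζ ⋆ ζ = ψ
The first power of ζ equal to the identity is ζ^2, so ord(ζ) = 2.
(Structurally, Γ here is isomorphic to the dihedral group D_4.)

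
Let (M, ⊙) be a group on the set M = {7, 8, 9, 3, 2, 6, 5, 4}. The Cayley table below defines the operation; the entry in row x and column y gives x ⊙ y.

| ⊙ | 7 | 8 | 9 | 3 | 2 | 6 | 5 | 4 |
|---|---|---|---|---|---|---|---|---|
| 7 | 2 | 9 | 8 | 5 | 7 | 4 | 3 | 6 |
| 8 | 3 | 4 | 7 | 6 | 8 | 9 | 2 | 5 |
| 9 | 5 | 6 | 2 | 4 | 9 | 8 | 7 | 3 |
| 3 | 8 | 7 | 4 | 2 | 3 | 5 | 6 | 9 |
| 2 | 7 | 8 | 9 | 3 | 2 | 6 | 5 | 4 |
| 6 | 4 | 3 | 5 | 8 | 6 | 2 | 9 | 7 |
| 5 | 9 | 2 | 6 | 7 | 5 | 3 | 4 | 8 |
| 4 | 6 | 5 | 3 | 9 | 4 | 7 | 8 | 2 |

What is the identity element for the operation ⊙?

2

The identity e satisfies e ⊙ x = x for all x, so its row in the table reproduces the column headers.
Row 2 reads: 7, 8, 9, 3, 2, 6, 5, 4 — exactly the header order. So 2 is the identity.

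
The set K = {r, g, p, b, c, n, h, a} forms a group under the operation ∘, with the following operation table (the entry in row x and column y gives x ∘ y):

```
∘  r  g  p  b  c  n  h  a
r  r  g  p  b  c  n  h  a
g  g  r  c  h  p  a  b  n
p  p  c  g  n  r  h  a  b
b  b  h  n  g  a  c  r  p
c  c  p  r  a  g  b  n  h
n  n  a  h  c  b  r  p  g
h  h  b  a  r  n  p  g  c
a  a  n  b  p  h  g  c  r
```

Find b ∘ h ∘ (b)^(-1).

h

The identity is r. In row b, the entry r sits in column h, so b^(-1) = h.
b ∘ h = r
r ∘ h = h
(Structurally, K here is isomorphic to Z_2 x Z_4.)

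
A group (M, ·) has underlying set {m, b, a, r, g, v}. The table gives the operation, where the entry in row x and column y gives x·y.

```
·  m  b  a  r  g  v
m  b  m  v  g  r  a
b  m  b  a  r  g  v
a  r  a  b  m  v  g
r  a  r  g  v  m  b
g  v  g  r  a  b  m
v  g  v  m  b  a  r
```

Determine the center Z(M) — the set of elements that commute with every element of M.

{b}

An element z is central iff its row equals its column in the table.
For a: a·r = m ≠ g = r·a, so a ∉ Z.
Checking each element this way leaves Z(M) = {b}.
(Structurally, M here is isomorphic to the symmetric group S_3.)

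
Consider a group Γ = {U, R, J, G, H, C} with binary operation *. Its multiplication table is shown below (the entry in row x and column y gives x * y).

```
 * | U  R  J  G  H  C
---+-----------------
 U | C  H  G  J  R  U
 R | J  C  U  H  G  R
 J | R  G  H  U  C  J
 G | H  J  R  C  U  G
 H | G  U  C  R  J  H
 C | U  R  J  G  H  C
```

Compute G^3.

G^1 = G
G^2 = G * G = C
G^3 = C * G = G

G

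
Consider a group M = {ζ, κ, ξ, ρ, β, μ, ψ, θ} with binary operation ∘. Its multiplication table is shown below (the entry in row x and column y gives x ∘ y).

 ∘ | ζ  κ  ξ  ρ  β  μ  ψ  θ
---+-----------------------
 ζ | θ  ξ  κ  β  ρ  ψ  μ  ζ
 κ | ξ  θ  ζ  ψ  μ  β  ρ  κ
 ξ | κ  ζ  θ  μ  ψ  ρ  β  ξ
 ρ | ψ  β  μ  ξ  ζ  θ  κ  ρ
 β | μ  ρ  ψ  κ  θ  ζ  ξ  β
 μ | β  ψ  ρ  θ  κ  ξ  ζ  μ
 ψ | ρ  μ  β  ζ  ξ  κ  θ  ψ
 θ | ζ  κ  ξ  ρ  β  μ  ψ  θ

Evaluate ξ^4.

θ

ξ^1 = ξ
ξ^2 = ξ ∘ ξ = θ
ξ^3 = θ ∘ ξ = ξ
ξ^4 = ξ ∘ ξ = θ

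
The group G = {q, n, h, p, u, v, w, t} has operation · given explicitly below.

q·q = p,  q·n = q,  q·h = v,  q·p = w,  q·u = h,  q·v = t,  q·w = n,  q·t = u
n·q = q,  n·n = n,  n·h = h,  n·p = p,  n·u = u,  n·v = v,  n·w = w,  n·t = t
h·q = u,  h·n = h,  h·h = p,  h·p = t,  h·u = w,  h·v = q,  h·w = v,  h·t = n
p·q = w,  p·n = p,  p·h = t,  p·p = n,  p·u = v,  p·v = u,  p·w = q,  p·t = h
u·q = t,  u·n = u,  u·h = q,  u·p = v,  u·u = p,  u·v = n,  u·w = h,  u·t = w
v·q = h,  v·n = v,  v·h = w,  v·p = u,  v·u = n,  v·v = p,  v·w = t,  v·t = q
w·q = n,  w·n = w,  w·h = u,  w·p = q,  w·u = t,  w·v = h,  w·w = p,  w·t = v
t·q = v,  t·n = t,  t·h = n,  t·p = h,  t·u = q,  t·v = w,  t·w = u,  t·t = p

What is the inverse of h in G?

First locate the identity: row n matches the header, so n is the identity.
Scan row h for n: h·t = n. Hence h^(-1) = t.

t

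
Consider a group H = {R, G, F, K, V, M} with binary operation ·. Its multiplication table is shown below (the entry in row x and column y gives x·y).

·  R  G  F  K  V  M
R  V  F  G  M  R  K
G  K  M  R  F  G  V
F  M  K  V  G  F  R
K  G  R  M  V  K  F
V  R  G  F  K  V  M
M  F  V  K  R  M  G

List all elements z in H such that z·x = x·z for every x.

An element z is central iff its row equals its column in the table.
For G: G·F = R ≠ K = F·G, so G ∉ Z.
Checking each element this way leaves Z(H) = {V}.

{V}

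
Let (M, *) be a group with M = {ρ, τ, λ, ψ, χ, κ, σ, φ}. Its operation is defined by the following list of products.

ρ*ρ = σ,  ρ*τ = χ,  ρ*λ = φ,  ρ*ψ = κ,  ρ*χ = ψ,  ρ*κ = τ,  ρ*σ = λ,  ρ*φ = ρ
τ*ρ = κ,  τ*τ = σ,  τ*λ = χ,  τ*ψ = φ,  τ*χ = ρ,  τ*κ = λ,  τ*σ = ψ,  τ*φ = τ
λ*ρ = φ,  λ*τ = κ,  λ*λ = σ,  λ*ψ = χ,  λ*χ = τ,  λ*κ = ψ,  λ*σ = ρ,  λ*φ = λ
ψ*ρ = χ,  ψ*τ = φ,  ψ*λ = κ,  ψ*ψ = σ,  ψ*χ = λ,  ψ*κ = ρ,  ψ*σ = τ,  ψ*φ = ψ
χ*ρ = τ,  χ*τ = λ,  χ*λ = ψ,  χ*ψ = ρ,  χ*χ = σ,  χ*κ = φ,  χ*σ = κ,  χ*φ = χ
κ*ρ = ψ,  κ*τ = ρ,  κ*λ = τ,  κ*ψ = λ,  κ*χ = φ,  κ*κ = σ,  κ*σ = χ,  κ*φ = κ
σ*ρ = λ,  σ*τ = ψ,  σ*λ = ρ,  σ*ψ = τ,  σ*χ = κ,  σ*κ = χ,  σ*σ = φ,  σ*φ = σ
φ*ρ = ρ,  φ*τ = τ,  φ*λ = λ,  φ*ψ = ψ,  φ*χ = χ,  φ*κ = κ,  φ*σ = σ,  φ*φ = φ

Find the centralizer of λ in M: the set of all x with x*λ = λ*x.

Compare row λ with column λ entry by entry.
σ*λ = ρ = λ*σ, so σ commutes with λ.
ψ*λ = κ but λ*ψ = χ, so ψ does not.
Collecting the elements that commute with λ: C(λ) = {λ, ρ, σ, φ}.

{λ, ρ, σ, φ}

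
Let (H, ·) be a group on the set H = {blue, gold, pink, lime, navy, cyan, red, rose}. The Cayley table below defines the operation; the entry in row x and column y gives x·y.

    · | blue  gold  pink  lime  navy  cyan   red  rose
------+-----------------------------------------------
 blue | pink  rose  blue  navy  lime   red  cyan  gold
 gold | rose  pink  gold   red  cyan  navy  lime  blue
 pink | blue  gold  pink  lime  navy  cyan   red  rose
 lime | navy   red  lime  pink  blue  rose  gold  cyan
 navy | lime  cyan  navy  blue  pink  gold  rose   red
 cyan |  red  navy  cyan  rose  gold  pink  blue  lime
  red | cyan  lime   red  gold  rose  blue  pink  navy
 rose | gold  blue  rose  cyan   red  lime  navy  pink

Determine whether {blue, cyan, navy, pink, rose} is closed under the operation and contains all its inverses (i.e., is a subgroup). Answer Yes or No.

navy·cyan = gold, which is not in {blue, cyan, navy, pink, rose}.
The subset is not closed under ·, so it is not a subgroup.

No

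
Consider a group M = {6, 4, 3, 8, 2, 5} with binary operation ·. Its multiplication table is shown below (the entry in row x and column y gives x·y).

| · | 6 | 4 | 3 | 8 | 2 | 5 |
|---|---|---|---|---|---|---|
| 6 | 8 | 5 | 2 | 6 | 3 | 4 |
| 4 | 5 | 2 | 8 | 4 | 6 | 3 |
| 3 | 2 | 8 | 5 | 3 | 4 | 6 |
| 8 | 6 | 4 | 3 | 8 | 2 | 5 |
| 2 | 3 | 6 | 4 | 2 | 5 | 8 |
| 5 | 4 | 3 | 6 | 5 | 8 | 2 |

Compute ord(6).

2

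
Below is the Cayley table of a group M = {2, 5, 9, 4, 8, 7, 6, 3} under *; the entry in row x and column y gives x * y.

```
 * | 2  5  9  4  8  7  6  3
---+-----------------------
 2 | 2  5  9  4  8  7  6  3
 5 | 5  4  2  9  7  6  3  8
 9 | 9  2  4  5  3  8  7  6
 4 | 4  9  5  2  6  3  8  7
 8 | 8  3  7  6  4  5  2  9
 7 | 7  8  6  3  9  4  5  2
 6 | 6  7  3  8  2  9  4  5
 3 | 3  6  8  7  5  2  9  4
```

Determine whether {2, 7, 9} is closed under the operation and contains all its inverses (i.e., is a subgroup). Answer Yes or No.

9 * 9 = 4, which is not in {2, 7, 9}.
The subset is not closed under *, so it is not a subgroup.
(Structurally, M here is isomorphic to the quaternion group Q_8.)

No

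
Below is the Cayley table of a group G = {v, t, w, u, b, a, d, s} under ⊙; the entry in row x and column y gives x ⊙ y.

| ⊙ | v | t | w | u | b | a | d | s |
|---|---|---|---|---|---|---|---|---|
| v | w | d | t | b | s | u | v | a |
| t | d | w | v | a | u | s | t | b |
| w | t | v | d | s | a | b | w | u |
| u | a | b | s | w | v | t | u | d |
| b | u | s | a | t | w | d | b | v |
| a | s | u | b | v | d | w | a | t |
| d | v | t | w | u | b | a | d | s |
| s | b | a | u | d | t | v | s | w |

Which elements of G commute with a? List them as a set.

{a, b, d, w}

Compare row a with column a entry by entry.
b ⊙ a = d = a ⊙ b, so b commutes with a.
t ⊙ a = s but a ⊙ t = u, so t does not.
Collecting the elements that commute with a: C(a) = {a, b, d, w}.
(Structurally, G here is isomorphic to the quaternion group Q_8.)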